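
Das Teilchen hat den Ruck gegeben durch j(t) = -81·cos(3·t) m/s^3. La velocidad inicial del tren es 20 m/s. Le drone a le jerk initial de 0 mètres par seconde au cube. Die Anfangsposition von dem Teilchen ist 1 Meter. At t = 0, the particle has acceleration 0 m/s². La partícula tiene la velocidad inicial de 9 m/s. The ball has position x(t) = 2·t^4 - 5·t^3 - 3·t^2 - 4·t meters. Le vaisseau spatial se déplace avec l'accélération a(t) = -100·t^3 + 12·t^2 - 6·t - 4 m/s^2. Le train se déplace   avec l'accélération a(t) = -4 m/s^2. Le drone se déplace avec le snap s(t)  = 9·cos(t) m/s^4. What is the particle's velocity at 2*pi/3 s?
We need to integrate our jerk equation j(t) = -81·cos(3·t) 2 times. Finding the antiderivative of j(t) and using a(0) = 0: a(t) = -27·sin(3·t). The antiderivative of acceleration, with v(0) = 9, gives velocity: v(t) = 9·cos(3·t). Using v(t) = 9·cos(3·t) and substituting t = 2*pi/3, we find v = 9.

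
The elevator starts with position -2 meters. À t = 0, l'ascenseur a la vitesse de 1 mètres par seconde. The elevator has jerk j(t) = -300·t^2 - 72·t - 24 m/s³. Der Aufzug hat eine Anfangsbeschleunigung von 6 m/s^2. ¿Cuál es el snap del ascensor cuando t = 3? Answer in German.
Ausgehend von dem Ruck j(t) = -300·t^2 - 72·t - 24, nehmen wir 1 Ableitung. Mit d/dt von j(t) finden wir s(t) = -600·t - 72. Mit s(t) = -600·t - 72 und Einsetzen von t = 3, finden wir s = -1872.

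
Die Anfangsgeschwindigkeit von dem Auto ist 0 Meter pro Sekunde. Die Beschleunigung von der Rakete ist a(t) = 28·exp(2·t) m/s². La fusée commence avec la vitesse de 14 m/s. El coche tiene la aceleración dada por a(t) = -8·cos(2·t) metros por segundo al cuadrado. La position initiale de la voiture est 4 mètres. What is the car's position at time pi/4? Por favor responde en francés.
Nous devons trouver l'intégrale de notre équation de l'accélération a(t) = -8·cos(2·t) 2 fois. En prenant ∫a(t)dt et en appliquant v(0) = 0, nous trouvons v(t) = -4·sin(2·t). L'intégrale de la vitesse est la position. En utilisant x(0) = 4, nous obtenons x(t) = 2·cos(2·t) + 2. De l'équation de la position x(t) = 2·cos(2·t) + 2, nous substituons t = pi/4 pour obtenir x = 2.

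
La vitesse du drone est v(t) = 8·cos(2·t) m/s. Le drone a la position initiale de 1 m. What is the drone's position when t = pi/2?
We need to integrate our velocity equation v(t) = 8·cos(2·t) 1 time. Integrating velocity and using the initial condition x(0) = 1, we get x(t) = 4·sin(2·t) + 1. We have position x(t) = 4·sin(2·t) + 1. Substituting t = pi/2: x(pi/2) = 1.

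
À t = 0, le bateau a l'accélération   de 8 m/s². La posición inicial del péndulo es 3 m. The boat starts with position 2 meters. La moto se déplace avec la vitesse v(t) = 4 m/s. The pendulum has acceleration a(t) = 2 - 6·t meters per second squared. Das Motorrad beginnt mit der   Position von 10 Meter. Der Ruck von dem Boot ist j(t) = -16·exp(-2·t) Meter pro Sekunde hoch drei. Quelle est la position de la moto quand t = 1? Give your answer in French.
En partant de la vitesse v(t) = 4, nous prenons 1 primitive. L'intégrale de la vitesse, avec x(0) = 10, donne la position: x(t) = 4·t + 10. De l'équation de la position x(t) = 4·t + 10, nous substituons t = 1 pour obtenir x = 14.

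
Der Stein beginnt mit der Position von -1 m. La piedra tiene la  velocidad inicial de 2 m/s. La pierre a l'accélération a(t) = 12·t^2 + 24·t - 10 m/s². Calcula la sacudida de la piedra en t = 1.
Partiendo de la aceleración a(t) = 12·t^2 + 24·t - 10, tomamos 1 derivada. Derivando la aceleración, obtenemos la sacudida: j(t) = 24·t + 24. De la ecuación de la sacudida j(t) = 24·t + 24, sustituimos t = 1 para obtener j = 48.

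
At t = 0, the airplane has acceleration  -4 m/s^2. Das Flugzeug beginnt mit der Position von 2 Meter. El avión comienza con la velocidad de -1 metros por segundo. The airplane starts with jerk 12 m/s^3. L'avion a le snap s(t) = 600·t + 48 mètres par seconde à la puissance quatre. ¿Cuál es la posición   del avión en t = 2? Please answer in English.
We must find the antiderivative of our snap equation s(t) = 600·t + 48 4 times. Taking ∫s(t)dt and applying j(0) = 12, we find j(t) = 300·t^2 + 48·t + 12. Finding the integral of j(t) and using a(0) = -4: a(t) = 100·t^3 + 24·t^2 + 12·t - 4. Integrating acceleration and using the initial condition v(0) = -1, we get v(t) = 25·t^4 + 8·t^3 + 6·t^2 - 4·t - 1. Taking ∫v(t)dt and applying x(0) = 2, we find x(t) = 5·t^5 + 2·t^4 + 2·t^3 - 2·t^2 - t + 2. Using x(t) = 5·t^5 + 2·t^4 + 2·t^3 - 2·t^2 - t + 2 and substituting t = 2, we find x = 200.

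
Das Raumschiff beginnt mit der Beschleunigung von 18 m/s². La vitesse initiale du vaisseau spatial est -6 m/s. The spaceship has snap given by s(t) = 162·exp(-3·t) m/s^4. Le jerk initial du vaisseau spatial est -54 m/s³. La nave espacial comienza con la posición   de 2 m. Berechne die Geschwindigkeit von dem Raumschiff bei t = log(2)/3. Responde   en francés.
Pour résoudre ceci, nous devons prendre 3 primitives de notre équation du snap s(t) = 162·exp(-3·t). L'intégrale du snap est le jerk. En utilisant j(0) = -54, nous obtenons j(t) = -54·exp(-3·t). La primitive du jerk est l'accélération. En utilisant a(0) = 18, nous obtenons a(t) = 18·exp(-3·t). L'intégrale de l'accélération est la vitesse. En utilisant v(0) = -6, nous obtenons v(t) = -6·exp(-3·t). Nous avons la vitesse v(t) = -6·exp(-3·t). En substituant t = log(2)/3: v(log(2)/3) = -3.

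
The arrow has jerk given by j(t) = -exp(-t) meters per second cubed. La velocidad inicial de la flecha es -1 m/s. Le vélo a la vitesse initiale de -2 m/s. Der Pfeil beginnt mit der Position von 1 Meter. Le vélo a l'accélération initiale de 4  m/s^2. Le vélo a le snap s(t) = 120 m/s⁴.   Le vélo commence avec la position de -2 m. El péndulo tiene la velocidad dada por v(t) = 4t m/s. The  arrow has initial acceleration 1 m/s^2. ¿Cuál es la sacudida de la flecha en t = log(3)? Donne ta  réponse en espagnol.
Tenemos la sacudida j(t) = -exp(-t). Sustituyendo t = log(3): j(log(3)) = -1/3.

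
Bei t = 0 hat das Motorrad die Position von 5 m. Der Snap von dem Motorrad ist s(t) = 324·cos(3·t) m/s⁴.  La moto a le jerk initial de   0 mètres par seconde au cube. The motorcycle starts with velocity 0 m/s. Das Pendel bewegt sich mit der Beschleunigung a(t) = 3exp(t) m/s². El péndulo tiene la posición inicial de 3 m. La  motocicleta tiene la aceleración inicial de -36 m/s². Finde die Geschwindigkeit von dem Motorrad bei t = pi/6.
Wir müssen unsere Gleichung für den Snap s(t) = 324·cos(3·t) 3-mal integrieren. Durch Integration von dem Snap und Verwendung der Anfangsbedingung j(0) = 0, erhalten wir j(t) = 108·sin(3·t). Durch Integration von dem Ruck und Verwendung der Anfangsbedingung a(0) = -36, erhalten wir a(t) = -36·cos(3·t). Durch Integration von der Beschleunigung und Verwendung der Anfangsbedingung v(0) = 0, erhalten wir v(t) = -12·sin(3·t). Mit v(t) = -12·sin(3·t) und Einsetzen von t = pi/6, finden wir v = -12.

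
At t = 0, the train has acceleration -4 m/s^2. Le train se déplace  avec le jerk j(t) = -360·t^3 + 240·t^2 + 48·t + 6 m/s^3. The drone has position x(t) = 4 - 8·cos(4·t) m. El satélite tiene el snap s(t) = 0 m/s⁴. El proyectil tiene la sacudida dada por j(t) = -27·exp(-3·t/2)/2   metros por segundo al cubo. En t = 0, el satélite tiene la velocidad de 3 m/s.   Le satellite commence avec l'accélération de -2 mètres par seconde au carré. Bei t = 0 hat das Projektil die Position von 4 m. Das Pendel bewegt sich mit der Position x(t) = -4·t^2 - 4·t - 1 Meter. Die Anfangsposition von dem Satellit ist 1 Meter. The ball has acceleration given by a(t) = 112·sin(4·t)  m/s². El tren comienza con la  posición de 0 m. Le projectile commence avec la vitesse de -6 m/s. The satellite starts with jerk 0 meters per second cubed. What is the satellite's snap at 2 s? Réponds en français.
En utilisant s(t) = 0 et en substituant t = 2, nous trouvons s = 0.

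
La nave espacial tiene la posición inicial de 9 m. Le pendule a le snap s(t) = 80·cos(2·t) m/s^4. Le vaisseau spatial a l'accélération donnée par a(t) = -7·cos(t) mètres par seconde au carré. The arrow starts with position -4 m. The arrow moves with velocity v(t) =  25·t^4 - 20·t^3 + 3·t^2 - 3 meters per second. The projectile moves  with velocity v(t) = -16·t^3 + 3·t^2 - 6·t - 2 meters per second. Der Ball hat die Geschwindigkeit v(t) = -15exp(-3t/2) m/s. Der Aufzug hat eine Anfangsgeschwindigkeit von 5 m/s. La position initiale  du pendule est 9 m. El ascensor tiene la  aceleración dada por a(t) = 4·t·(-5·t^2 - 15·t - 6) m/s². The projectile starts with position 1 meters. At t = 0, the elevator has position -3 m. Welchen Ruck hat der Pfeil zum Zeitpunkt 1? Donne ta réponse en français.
Nous devons dériver notre équation de la vitesse v(t) = 25·t^4 - 20·t^3 + 3·t^2 - 3 2 fois. En dérivant la vitesse, nous obtenons l'accélération: a(t) = 100·t^3 - 60·t^2 + 6·t. En prenant d/dt de a(t), nous trouvons j(t) = 300·t^2 - 120·t + 6. De l'équation du jerk j(t) = 300·t^2 - 120·t + 6, nous substituons t = 1 pour obtenir j = 186.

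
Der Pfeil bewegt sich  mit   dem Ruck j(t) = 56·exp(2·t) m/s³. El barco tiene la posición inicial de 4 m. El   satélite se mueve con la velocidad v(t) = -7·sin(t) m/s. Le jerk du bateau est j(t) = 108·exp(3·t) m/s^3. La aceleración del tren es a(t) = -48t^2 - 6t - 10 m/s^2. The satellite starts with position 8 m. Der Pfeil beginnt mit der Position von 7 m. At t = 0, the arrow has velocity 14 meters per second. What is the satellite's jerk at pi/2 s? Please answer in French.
En partant de la vitesse v(t) = -7·sin(t), nous prenons 2 dérivées. En dérivant la vitesse, nous obtenons l'accélération: a(t) = -7·cos(t). En prenant d/dt de a(t), nous trouvons j(t) = 7·sin(t). Nous avons le jerk j(t) = 7·sin(t). En substituant t = pi/2: j(pi/2) = 7.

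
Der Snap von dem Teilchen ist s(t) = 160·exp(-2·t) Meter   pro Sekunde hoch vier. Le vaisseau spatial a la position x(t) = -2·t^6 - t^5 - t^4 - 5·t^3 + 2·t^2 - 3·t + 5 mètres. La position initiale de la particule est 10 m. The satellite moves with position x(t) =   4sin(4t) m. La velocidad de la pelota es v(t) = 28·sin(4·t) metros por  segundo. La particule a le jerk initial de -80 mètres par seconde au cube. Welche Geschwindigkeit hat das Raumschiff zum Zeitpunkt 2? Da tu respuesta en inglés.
Starting from position x(t) = -2·t^6 - t^5 - t^4 - 5·t^3 + 2·t^2 - 3·t + 5, we take 1 derivative. Taking d/dt of x(t), we find v(t) = -12·t^5 - 5·t^4 - 4·t^3 - 15·t^2 + 4·t - 3. Using v(t) = -12·t^5 - 5·t^4 - 4·t^3 - 15·t^2 + 4·t - 3 and substituting t = 2, we find v = -551.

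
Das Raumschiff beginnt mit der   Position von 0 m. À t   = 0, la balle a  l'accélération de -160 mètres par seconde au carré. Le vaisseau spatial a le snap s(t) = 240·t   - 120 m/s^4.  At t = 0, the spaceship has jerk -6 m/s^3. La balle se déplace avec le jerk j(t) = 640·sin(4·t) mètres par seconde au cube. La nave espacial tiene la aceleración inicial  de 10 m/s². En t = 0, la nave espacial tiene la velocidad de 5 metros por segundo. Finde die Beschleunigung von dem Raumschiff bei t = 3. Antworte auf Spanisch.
Necesitamos integrar nuestra ecuación del snap s(t) = 240·t - 120 2 veces. La integral del snap es la sacudida. Usando j(0) = -6, obtenemos j(t) = 120·t^2 - 120·t - 6. La antiderivada de la sacudida, con a(0) = 10, da la aceleración: a(t) = 40·t^3 - 60·t^2 - 6·t + 10. Usando a(t) = 40·t^3 - 60·t^2 - 6·t + 10 y sustituyendo t = 3, encontramos a = 532.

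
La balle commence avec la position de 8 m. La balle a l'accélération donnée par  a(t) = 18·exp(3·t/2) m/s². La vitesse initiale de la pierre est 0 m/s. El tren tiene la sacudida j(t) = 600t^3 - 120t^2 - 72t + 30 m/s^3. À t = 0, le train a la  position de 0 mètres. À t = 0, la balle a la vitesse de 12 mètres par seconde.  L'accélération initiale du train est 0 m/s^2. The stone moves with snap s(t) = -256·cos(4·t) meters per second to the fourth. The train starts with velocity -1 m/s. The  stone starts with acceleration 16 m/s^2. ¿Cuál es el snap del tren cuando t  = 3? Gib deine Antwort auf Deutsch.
Wir müssen unsere Gleichung für den Ruck j(t) = 600·t^3 - 120·t^2 - 72·t + 30 1-mal ableiten. Durch Ableiten von dem Ruck erhalten wir den Snap: s(t) = 1800·t^2 - 240·t - 72. Aus der Gleichung für den Snap s(t) = 1800·t^2 - 240·t - 72, setzen wir t = 3 ein und erhalten s = 15408.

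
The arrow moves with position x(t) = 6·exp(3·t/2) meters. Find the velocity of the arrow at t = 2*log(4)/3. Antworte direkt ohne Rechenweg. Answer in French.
La vitesse à t = 2*log(4)/3 est v = 36.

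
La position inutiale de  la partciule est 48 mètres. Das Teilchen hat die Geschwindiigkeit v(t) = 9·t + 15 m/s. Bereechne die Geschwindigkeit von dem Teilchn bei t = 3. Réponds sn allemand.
Aus der Gleichung für die Geschwindigkeit v(t) = 9·t + 15, setzen wir t = 3 ein und erhalten v = 42.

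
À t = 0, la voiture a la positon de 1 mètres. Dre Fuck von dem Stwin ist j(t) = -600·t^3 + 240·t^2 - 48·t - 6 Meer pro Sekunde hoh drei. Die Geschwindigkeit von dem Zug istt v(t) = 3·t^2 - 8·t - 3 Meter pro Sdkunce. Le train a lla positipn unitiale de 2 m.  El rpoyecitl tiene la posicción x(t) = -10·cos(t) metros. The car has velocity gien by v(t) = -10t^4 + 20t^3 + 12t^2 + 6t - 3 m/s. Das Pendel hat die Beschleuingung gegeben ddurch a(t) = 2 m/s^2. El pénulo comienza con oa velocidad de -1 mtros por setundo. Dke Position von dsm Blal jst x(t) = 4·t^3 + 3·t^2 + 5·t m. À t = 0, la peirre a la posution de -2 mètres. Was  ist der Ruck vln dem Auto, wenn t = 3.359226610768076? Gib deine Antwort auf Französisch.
Nous devons dériver notre équation de la vitesse v(t) = -10·t^4 + 20·t^3 + 12·t^2 + 6·t - 3 2 fois. La dérivée de la vitesse donne l'accélération: a(t) = -40·t^3 + 60·t^2 + 24·t + 6. La dérivée de l'accélération donne le jerk: j(t) = -120·t^2 + 120·t + 24. En utilisant j(t) = -120·t^2 + 120·t + 24 et en substituant t = 3.359226610768076, nous trouvons j = -927.021217406916.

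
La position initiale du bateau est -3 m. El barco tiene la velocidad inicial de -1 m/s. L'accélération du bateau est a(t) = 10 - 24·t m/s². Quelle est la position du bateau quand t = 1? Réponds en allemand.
Wir müssen das Integral unserer Gleichung für die Beschleunigung a(t) = 10 - 24·t 2-mal finden. Durch Integration von der Beschleunigung und Verwendung der Anfangsbedingung v(0) = -1, erhalten wir v(t) = -12·t^2 + 10·t - 1. Die Stammfunktion von der Geschwindigkeit, mit x(0) = -3, ergibt die Position: x(t) = -4·t^3 + 5·t^2 - t - 3. Mit x(t) = -4·t^3 + 5·t^2 - t - 3 und Einsetzen von t = 1, finden wir x = -3.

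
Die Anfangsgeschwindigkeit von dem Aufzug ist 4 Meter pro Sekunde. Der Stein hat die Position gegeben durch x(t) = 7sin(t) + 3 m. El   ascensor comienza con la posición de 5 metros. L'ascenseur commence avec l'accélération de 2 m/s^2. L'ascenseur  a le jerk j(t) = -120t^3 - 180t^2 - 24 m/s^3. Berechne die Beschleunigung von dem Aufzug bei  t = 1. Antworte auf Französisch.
Nous devons trouver l'intégrale de notre équation du jerk j(t) = -120·t^3 - 180·t^2 - 24 1 fois. La primitive du jerk, avec a(0) = 2, donne l'accélération: a(t) = -30·t^4 - 60·t^3 - 24·t + 2. En utilisant a(t) = -30·t^4 - 60·t^3 - 24·t + 2 et en substituant t = 1, nous trouvons a = -112.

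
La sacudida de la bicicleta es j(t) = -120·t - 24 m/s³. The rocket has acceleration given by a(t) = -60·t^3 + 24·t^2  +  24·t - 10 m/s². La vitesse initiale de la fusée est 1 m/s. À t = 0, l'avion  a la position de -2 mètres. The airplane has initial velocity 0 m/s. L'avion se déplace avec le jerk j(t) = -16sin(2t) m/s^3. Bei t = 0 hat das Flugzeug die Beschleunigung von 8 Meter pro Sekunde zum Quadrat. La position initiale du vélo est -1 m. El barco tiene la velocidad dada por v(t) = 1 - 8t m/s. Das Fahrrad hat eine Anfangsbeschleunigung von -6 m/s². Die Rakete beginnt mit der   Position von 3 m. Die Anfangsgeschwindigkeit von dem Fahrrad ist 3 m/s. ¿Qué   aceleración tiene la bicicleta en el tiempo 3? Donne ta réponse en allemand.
Ausgehend von dem Ruck j(t) = -120·t - 24, nehmen wir 1 Stammfunktion. Mit ∫j(t)dt und Anwendung von a(0) = -6, finden wir a(t) = -60·t^2 - 24·t - 6. Wir haben die Beschleunigung a(t) = -60·t^2 - 24·t - 6. Durch Einsetzen von t = 3: a(3) = -618.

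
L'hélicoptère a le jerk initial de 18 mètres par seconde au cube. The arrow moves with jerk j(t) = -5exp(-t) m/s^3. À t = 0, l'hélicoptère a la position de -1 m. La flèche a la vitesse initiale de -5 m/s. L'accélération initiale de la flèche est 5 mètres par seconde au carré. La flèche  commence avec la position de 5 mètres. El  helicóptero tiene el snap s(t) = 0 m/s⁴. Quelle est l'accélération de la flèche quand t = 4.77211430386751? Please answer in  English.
We must find the antiderivative of our jerk equation j(t) = -5·exp(-t) 1 time. Taking ∫j(t)dt and applying a(0) = 5, we find a(t) = 5·exp(-t). From the given acceleration equation a(t) = 5·exp(-t), we substitute t = 4.77211430386751 to get a = 0.0423123450043595.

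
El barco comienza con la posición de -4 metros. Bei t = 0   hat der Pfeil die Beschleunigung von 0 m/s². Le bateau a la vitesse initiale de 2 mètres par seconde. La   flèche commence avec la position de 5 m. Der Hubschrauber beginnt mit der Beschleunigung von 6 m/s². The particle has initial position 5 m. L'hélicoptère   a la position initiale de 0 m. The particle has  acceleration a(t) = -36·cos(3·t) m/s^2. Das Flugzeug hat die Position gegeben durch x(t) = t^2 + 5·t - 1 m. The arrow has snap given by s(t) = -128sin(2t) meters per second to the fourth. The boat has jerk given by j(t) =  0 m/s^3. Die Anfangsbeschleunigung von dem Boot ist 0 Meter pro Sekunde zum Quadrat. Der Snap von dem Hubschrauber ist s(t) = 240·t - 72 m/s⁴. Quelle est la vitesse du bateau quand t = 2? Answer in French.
Pour résoudre ceci, nous devons prendre 2 intégrales de notre équation du jerk j(t) = 0. L'intégrale du jerk est l'accélération. En utilisant a(0) = 0, nous obtenons a(t) = 0. La primitive de l'accélération, avec v(0) = 2, donne la vitesse: v(t) = 2. Nous avons la vitesse v(t) = 2. En substituant t = 2: v(2) = 2.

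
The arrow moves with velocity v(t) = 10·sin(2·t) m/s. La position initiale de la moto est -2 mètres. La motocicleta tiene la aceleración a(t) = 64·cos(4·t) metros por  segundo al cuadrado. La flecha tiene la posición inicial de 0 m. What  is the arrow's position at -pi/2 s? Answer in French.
Nous devons trouver l'intégrale de notre équation de la vitesse v(t) = 10·sin(2·t) 1 fois. En prenant ∫v(t)dt et en appliquant x(0) = 0, nous trouvons x(t) = 5 - 5·cos(2·t). Nous avons la position x(t) = 5 - 5·cos(2·t). En substituant t = -pi/2: x(-pi/2) = 10.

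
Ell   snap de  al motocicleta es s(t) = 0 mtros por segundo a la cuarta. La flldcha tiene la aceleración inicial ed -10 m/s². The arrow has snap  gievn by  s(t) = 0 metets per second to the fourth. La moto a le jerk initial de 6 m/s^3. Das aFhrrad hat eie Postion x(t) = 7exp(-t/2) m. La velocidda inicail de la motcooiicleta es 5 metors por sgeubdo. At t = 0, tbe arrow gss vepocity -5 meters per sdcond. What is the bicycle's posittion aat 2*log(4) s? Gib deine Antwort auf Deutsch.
Wir haben die Position x(t) = 7·exp(-t/2). Durch Einsetzen von t = 2*log(4): x(2*log(4)) = 7/4.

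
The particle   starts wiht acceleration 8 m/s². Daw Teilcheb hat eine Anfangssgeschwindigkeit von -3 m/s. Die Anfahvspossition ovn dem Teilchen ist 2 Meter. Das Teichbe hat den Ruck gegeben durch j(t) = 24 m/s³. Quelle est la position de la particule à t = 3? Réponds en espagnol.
Necesitamos integrar nuestra ecuación de la sacudida j(t) = 24 3 veces. Integrando la sacudida y usando la condición inicial a(0) = 8, obtenemos a(t) = 24·t + 8. Tomando ∫a(t)dt y aplicando v(0) = -3, encontramos v(t) = 12·t^2 + 8·t - 3. Integrando la velocidad y usando la condición inicial x(0) = 2, obtenemos x(t) = 4·t^3 + 4·t^2 - 3·t + 2. Usando x(t) = 4·t^3 + 4·t^2 - 3·t + 2 y sustituyendo t = 3, encontramos x = 137.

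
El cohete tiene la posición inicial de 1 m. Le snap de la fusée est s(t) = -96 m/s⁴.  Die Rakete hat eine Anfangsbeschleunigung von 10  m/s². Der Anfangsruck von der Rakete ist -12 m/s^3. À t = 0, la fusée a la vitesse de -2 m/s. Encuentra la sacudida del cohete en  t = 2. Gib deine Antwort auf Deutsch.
Um dies zu lösen, müssen wir 1 Stammfunktion unserer Gleichung für den Snap s(t) = -96 finden. Mit ∫s(t)dt und Anwendung von j(0) = -12, finden wir j(t) = -96·t - 12. Mit j(t) = -96·t - 12 und Einsetzen von t = 2, finden wir j = -204.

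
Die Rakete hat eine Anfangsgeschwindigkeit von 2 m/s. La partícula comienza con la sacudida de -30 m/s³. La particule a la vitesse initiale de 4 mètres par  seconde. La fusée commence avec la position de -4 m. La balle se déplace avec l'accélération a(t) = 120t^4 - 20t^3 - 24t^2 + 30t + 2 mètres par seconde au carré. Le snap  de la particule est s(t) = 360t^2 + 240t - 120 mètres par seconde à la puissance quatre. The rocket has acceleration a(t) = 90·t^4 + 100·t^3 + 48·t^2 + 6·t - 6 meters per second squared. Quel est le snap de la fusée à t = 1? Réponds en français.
Nous devons dériver notre équation de l'accélération a(t) = 90·t^4 + 100·t^3 + 48·t^2 + 6·t - 6 2 fois. En prenant d/dt de a(t), nous trouvons j(t) = 360·t^3 + 300·t^2 + 96·t + 6. En prenant d/dt de j(t), nous trouvons s(t) = 1080·t^2 + 600·t + 96. Nous avons le snap s(t) = 1080·t^2 + 600·t + 96. En substituant t = 1: s(1) = 1776.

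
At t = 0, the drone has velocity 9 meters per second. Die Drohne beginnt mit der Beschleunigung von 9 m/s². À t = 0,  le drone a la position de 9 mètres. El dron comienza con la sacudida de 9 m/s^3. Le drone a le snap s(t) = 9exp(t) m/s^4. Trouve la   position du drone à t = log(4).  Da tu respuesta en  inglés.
Starting from snap s(t) = 9·exp(t), we take 4 integrals. Taking ∫s(t)dt and applying j(0) = 9, we find j(t) = 9·exp(t). The antiderivative of jerk, with a(0) = 9, gives acceleration: a(t) = 9·exp(t). Integrating acceleration and using the initial condition v(0) = 9, we get v(t) = 9·exp(t). The antiderivative of velocity, with x(0) = 9, gives position: x(t) = 9·exp(t). Using x(t) = 9·exp(t) and substituting t = log(4), we find x = 36.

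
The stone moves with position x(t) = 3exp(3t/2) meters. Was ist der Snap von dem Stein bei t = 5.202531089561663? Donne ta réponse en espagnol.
Partiendo de la posición x(t) = 3·exp(3·t/2), tomamos 4 derivadas. La derivada de la posición da la velocidad: v(t) = 9·exp(3·t/2)/2. La derivada de la velocidad da la aceleración: a(t) = 27·exp(3·t/2)/4. La derivada de la aceleración da la sacudida: j(t) = 81·exp(3·t/2)/8. La derivada de la sacudida da el snap: s(t) = 243·exp(3·t/2)/16. Tenemos el snap s(t) = 243·exp(3·t/2)/16. Sustituyendo t = 5.202531089561663: s(5.202531089561663) = 37207.6385088954.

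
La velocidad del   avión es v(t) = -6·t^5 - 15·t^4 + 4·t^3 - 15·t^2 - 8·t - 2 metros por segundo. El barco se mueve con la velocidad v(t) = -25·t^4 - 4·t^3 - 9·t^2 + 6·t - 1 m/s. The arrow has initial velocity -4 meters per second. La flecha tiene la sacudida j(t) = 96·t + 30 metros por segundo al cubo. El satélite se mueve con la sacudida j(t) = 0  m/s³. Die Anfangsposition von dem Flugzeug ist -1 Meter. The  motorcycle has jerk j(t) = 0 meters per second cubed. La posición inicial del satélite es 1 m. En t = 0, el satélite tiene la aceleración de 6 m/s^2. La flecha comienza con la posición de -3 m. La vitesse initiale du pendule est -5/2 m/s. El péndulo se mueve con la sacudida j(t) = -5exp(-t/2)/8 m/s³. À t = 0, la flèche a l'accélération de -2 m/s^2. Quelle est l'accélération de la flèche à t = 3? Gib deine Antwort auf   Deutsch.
Um dies zu lösen, müssen wir 1 Integral unserer Gleichung für den Ruck j(t) = 96·t + 30 finden. Durch Integration von dem Ruck und Verwendung der Anfangsbedingung a(0) = -2, erhalten wir a(t) = 48·t^2 + 30·t - 2. Aus der Gleichung für die Beschleunigung a(t) = 48·t^2 + 30·t - 2, setzen wir t = 3 ein und erhalten a = 520.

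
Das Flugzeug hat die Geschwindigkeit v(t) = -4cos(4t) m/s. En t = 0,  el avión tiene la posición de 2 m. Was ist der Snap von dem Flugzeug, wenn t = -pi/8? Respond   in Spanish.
Para resolver esto, necesitamos tomar 3 derivadas de nuestra ecuación de la velocidad v(t) = -4·cos(4·t). Derivando la velocidad, obtenemos la aceleración: a(t) = 16·sin(4·t). La derivada de la aceleración da la sacudida: j(t) = 64·cos(4·t). Derivando la sacudida, obtenemos el snap: s(t) = -256·sin(4·t). Tenemos el snap s(t) = -256·sin(4·t). Sustituyendo t = -pi/8: s(-pi/8) = 256.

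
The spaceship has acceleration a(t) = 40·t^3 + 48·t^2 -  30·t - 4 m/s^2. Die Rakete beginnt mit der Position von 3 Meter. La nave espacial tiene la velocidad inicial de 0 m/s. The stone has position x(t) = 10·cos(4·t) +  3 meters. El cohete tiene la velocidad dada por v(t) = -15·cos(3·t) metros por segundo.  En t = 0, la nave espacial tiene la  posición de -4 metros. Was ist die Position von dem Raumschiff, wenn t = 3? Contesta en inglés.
We must find the integral of our acceleration equation a(t) = 40·t^3 + 48·t^2 - 30·t - 4 2 times. The integral of acceleration is velocity. Using v(0) = 0, we get v(t) = t·(10·t^3 + 16·t^2 - 15·t - 4). The antiderivative of velocity is position. Using x(0) = -4, we get x(t) = 2·t^5 + 4·t^4 - 5·t^3 - 2·t^2 - 4. We have position x(t) = 2·t^5 + 4·t^4 - 5·t^3 - 2·t^2 - 4. Substituting t = 3: x(3) = 653.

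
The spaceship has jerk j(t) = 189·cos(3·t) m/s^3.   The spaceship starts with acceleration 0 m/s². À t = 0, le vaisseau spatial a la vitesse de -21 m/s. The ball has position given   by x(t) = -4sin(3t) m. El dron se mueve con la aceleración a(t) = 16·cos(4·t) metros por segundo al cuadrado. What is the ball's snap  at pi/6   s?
Starting from position x(t) = -4·sin(3·t), we take 4 derivatives. Taking d/dt of x(t), we find v(t) = -12·cos(3·t). The derivative of velocity gives acceleration: a(t) = 36·sin(3·t). Taking d/dt of a(t), we find j(t) = 108·cos(3·t). Differentiating jerk, we get snap: s(t) = -324·sin(3·t). Using s(t) = -324·sin(3·t) and substituting t = pi/6, we find s = -324.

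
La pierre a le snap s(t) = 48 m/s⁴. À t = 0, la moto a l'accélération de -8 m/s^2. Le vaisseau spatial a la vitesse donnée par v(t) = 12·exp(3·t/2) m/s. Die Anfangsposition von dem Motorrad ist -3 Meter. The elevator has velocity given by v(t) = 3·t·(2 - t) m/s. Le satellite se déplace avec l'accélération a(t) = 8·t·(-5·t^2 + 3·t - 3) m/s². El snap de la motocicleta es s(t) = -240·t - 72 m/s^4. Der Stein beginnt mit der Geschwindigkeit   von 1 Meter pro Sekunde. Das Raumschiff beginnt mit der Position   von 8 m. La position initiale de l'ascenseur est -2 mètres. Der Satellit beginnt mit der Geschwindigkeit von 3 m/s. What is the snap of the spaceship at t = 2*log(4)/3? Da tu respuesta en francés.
En partant de la vitesse v(t) = 12·exp(3·t/2), nous prenons 3 dérivées. La dérivée de la vitesse donne l'accélération: a(t) = 18·exp(3·t/2). En dérivant l'accélération, nous obtenons le jerk: j(t) = 27·exp(3·t/2). En prenant d/dt de j(t), nous trouvons s(t) = 81·exp(3·t/2)/2. Nous avons le snap s(t) = 81·exp(3·t/2)/2. En substituant t = 2*log(4)/3: s(2*log(4)/3) = 162.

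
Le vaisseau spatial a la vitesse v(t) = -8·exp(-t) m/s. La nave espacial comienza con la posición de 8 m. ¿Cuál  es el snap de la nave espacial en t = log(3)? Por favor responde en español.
Partiendo de la velocidad v(t) = -8·exp(-t), tomamos 3 derivadas. La derivada de la velocidad da la aceleración: a(t) = 8·exp(-t). La derivada de la aceleración da la sacudida: j(t) = -8·exp(-t). Derivando la sacudida, obtenemos el snap: s(t) = 8·exp(-t). Usando s(t) = 8·exp(-t) y sustituyendo t = log(3), encontramos s = 8/3.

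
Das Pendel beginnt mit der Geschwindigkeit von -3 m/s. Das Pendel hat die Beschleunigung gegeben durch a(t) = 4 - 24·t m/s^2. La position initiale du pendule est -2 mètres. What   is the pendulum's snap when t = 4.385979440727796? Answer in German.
Wir müssen unsere Gleichung für die Beschleunigung a(t) = 4 - 24·t 2-mal ableiten. Die Ableitung von der Beschleunigung ergibt den Ruck: j(t) = -24. Die Ableitung von dem Ruck ergibt den Snap: s(t) = 0. Aus der Gleichung für den Snap s(t) = 0, setzen wir t = 4.385979440727796 ein und erhalten s = 0.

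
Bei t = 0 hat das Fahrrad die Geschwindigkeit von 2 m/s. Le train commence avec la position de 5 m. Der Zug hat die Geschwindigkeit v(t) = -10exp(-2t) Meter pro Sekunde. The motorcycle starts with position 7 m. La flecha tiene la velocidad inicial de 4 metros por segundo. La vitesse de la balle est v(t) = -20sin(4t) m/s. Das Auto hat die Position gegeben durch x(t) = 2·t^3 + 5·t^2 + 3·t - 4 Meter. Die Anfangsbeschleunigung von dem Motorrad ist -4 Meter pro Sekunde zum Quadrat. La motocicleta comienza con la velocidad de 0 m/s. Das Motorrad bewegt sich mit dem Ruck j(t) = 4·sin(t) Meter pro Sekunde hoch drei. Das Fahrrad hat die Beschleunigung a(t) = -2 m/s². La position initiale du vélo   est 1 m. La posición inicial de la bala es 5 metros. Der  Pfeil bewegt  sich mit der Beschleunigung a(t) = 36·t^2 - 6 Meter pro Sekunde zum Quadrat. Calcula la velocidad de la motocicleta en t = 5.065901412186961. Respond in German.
Wir müssen das Integral unserer Gleichung für den Ruck j(t) = 4·sin(t) 2-mal finden. Mit ∫j(t)dt und Anwendung von a(0) = -4, finden wir a(t) = -4·cos(t). Durch Integration von der Beschleunigung und Verwendung der Anfangsbedingung v(0) = 0, erhalten wir v(t) = -4·sin(t). Wir haben die Geschwindigkeit v(t) = -4·sin(t). Durch Einsetzen von t = 5.065901412186961: v(5.065901412186961) = 3.75265006224880.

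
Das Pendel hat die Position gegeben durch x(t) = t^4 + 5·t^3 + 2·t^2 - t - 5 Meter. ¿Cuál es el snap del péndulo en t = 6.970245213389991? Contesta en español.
Partiendo de la posición x(t) = t^4 + 5·t^3 + 2·t^2 - t - 5, tomamos 4 derivadas. La derivada de la posición da la velocidad: v(t) = 4·t^3 + 15·t^2 + 4·t - 1. Derivando la velocidad, obtenemos la aceleración: a(t) = 12·t^2 + 30·t + 4. Derivando la aceleración, obtenemos la sacudida: j(t) = 24·t + 30. Tomando d/dt de j(t), encontramos s(t) = 24. Tenemos el snap s(t) = 24. Sustituyendo t = 6.970245213389991: s(6.970245213389991) = 24.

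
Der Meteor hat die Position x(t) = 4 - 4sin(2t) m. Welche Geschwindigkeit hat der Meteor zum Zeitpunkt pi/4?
Wir müssen unsere Gleichung für die Position x(t) = 4 - 4·sin(2·t) 1-mal ableiten. Die Ableitung von der Position ergibt die Geschwindigkeit: v(t) = -8·cos(2·t). Wir haben die Geschwindigkeit v(t) = -8·cos(2·t). Durch Einsetzen von t = pi/4: v(pi/4) = 0.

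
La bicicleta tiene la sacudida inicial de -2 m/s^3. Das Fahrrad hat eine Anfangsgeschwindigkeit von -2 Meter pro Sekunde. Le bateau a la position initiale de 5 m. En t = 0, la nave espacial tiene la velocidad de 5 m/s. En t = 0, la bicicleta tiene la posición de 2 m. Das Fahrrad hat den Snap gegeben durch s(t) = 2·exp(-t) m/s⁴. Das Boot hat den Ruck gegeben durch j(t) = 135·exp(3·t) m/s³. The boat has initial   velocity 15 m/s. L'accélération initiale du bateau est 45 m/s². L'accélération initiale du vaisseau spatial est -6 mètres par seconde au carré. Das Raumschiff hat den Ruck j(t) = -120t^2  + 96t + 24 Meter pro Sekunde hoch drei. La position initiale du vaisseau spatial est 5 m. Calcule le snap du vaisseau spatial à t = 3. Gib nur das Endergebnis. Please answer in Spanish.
El snap en t = 3 es s = -624.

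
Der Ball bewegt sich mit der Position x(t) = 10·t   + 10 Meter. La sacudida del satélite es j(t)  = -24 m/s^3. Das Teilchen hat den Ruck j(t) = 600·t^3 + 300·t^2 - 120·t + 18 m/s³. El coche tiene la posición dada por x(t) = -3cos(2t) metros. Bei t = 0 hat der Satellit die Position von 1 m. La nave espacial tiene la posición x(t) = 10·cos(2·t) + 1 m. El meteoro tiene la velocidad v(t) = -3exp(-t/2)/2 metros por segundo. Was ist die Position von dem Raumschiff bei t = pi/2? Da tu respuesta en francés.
De l'équation de la position x(t) = 10·cos(2·t) + 1, nous substituons t = pi/2 pour obtenir x = -9.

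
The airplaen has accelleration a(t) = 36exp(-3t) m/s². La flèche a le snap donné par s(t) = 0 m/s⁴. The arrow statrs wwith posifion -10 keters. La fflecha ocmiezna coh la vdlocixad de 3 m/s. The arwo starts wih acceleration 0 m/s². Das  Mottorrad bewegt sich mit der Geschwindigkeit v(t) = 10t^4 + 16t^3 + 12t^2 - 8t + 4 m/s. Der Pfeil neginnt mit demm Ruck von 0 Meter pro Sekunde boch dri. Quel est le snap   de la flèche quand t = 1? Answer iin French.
En utilisant s(t) = 0 et en substituant t = 1, nous trouvons s = 0.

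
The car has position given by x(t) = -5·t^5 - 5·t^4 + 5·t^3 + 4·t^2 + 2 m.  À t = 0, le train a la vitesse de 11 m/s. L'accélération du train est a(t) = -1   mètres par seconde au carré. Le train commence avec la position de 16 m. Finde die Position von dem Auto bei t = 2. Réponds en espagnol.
Tenemos la posición x(t) = -5·t^5 - 5·t^4 + 5·t^3 + 4·t^2 + 2. Sustituyendo t = 2: x(2) = -182.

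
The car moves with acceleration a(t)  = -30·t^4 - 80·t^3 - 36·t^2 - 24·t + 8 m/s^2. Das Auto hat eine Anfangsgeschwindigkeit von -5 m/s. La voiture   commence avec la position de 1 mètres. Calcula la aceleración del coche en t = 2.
Tenemos la aceleración a(t) = -30·t^4 - 80·t^3 - 36·t^2 - 24·t + 8. Sustituyendo t = 2: a(2) = -1304.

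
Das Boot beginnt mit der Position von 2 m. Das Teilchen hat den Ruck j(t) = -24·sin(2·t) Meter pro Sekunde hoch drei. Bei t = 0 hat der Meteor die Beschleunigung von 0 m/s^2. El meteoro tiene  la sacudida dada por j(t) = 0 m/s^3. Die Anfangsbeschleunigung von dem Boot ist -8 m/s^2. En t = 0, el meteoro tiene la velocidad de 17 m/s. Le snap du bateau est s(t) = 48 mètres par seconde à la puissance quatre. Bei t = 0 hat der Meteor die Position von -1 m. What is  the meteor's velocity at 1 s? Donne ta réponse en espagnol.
Para resolver esto, necesitamos tomar 2 integrales de nuestra ecuación de la sacudida j(t) = 0. La integral de la sacudida, con a(0) = 0, da la aceleración: a(t) = 0. La integral de la aceleración, con v(0) = 17, da la velocidad: v(t) = 17. Tenemos la velocidad v(t) = 17. Sustituyendo t = 1: v(1) = 17.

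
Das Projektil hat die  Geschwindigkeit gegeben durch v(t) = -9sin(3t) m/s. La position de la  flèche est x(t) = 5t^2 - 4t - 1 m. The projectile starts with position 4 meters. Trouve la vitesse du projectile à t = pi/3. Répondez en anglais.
We have velocity v(t) = -9·sin(3·t). Substituting t = pi/3: v(pi/3) = 0.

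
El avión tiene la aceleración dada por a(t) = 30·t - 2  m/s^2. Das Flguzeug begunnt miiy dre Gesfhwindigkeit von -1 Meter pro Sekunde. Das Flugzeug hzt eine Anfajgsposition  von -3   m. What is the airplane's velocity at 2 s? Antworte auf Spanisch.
Necesitamos integrar nuestra ecuación de la aceleración a(t) = 30·t - 2 1 vez. La antiderivada de la aceleración, con v(0) = -1, da la velocidad: v(t) = 15·t^2 - 2·t - 1. Tenemos la velocidad v(t) = 15·t^2 - 2·t - 1. Sustituyendo t = 2: v(2) = 55.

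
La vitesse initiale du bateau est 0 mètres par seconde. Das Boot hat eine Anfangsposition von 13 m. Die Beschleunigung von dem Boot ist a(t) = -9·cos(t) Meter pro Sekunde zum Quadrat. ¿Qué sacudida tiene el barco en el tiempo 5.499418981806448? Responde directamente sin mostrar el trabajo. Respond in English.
j(5.499418981806448) = -6.35356760841365.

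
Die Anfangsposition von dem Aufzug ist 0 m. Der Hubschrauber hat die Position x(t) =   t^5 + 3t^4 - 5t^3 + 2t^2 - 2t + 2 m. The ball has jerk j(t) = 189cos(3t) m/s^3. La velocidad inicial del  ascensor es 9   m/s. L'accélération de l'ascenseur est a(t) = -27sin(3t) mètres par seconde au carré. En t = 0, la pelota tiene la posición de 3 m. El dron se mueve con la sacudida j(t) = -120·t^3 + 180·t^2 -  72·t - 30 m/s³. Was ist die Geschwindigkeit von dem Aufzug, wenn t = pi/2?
Wir müssen die Stammfunktion unserer Gleichung für die Beschleunigung a(t) = -27·sin(3·t) 1-mal finden. Durch Integration von der Beschleunigung und Verwendung der Anfangsbedingung v(0) = 9, erhalten wir v(t) = 9·cos(3·t). Aus der Gleichung für die Geschwindigkeit v(t) = 9·cos(3·t), setzen wir t = pi/2 ein und erhalten v = 0.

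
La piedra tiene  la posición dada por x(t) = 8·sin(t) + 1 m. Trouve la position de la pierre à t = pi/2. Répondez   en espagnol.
Tenemos la posición x(t) = 8·sin(t) + 1. Sustituyendo t = pi/2: x(pi/2) = 9.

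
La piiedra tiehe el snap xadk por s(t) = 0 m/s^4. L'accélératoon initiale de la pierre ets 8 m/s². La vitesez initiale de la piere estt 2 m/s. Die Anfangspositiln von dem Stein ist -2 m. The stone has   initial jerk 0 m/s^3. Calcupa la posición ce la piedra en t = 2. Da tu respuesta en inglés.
To find the answer, we compute 4 integrals of s(t) = 0. Finding the integral of s(t) and using j(0) = 0: j(t) = 0. The integral of jerk is acceleration. Using a(0) = 8, we get a(t) = 8. Integrating acceleration and using the initial condition v(0) = 2, we get v(t) = 8·t + 2. Integrating velocity and using the initial condition x(0) = -2, we get x(t) = 4·t^2 + 2·t - 2. Using x(t) = 4·t^2 + 2·t - 2 and substituting t = 2, we find x = 18.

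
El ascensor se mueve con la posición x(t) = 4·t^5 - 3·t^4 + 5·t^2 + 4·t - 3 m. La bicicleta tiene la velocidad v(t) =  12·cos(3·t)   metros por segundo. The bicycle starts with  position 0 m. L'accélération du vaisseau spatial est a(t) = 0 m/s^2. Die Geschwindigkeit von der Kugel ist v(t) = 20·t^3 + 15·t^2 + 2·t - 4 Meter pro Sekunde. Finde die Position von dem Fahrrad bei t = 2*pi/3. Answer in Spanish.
Necesitamos integrar nuestra ecuación de la velocidad v(t) = 12·cos(3·t) 1 vez. Tomando ∫v(t)dt y aplicando x(0) = 0, encontramos x(t) = 4·sin(3·t). De la ecuación de la posición x(t) = 4·sin(3·t), sustituimos t = 2*pi/3 para obtener x = 0.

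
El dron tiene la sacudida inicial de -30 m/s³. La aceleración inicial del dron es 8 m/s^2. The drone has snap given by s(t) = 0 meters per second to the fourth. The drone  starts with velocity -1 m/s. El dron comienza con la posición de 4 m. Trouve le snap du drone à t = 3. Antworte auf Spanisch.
Usando s(t) = 0 y sustituyendo t = 3, encontramos s = 0.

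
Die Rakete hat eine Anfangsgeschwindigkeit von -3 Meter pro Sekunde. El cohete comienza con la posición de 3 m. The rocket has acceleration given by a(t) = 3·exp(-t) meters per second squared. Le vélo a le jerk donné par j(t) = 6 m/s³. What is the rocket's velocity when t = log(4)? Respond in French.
Nous devons trouver la primitive de notre équation de l'accélération a(t) = 3·exp(-t) 1 fois. En prenant ∫a(t)dt et en appliquant v(0) = -3, nous trouvons v(t) = -3·exp(-t). Nous avons la vitesse v(t) = -3·exp(-t). En substituant t = log(4): v(log(4)) = -3/4.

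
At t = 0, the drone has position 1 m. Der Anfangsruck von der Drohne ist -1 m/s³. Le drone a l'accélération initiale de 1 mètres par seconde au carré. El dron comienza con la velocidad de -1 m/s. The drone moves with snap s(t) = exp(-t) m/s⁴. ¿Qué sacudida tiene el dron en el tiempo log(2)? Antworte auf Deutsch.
Ausgehend von dem Snap s(t) = exp(-t), nehmen wir 1 Stammfunktion. Das Integral von dem Snap, mit j(0) = -1, ergibt den Ruck: j(t) = -exp(-t). Aus der Gleichung für den Ruck j(t) = -exp(-t), setzen wir t = log(2) ein und erhalten j = -1/2.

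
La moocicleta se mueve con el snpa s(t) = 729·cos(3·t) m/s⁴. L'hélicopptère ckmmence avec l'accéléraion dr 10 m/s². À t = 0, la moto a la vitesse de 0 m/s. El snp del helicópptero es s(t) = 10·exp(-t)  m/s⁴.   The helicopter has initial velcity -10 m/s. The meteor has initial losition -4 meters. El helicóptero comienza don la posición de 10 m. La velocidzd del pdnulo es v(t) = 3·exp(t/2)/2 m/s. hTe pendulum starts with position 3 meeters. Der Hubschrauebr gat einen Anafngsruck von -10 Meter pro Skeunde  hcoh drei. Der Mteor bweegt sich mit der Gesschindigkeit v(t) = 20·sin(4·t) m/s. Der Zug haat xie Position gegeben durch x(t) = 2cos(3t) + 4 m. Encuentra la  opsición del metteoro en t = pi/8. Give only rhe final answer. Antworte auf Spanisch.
La posición en t = pi/8 es x = 1.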